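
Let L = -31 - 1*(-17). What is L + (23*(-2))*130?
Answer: -5994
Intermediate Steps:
L = -14 (L = -31 + 17 = -14)
L + (23*(-2))*130 = -14 + (23*(-2))*130 = -14 - 46*130 = -14 - 5980 = -5994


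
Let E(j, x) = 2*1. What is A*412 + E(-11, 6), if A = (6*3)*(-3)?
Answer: -22246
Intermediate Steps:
E(j, x) = 2
A = -54 (A = 18*(-3) = -54)
A*412 + E(-11, 6) = -54*412 + 2 = -22248 + 2 = -22246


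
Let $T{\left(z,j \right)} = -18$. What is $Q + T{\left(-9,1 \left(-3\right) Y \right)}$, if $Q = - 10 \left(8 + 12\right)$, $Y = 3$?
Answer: $-218$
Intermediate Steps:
$Q = -200$ ($Q = \left(-10\right) 20 = -200$)
$Q + T{\left(-9,1 \left(-3\right) Y \right)} = -200 - 18 = -218$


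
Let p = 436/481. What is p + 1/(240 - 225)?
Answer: 7021/7215 ≈ 0.97311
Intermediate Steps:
p = 436/481 (p = 436*(1/481) = 436/481 ≈ 0.90644)
p + 1/(240 - 225) = 436/481 + 1/(240 - 225) = 436/481 + 1/15 = 7021/7215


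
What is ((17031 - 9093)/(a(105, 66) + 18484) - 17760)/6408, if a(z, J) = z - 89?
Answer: -54758677/19758000 ≈ -2.7715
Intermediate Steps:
a(z, J) = -89 + z
((17031 - 9093)/(a(105, 66) + 18484) - 17760)/6408 = ((17031 - 9093)/((-89 + 105) + 18484) - 17760)/6408 = (7938/(16 + 18484) - 17760)*(1/6408) = (7938/18500 - 17760)*(1/6408) = (7938*(1/18500) - 17760)*(1/6408) = (3969/9250 - 17760)*(1/6408) = -164276031/9250*1/6408 = -54758677/19758000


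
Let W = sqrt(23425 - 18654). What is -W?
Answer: -sqrt(4771) ≈ -69.072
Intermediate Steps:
W = sqrt(4771) ≈ 69.072
-W = -sqrt(4771)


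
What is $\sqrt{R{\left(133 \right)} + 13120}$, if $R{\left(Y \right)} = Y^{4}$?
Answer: $\sqrt{312913841} \approx 17689.0$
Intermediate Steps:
$\sqrt{R{\left(133 \right)} + 13120} = \sqrt{133^{4} + 13120} = \sqrt{312900721 + 13120} = \sqrt{312913841}$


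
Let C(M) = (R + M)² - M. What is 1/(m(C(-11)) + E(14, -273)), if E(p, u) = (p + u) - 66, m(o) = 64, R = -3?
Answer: -1/261 ≈ -0.0038314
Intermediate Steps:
C(M) = (-3 + M)² - M
E(p, u) = -66 + p + u
1/(m(C(-11)) + E(14, -273)) = 1/(64 + (-66 + 14 - 273)) = 1/(64 - 325) = 1/(-261) = -1/261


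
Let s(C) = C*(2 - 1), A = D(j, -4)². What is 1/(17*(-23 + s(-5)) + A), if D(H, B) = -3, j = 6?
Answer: -1/467 ≈ -0.0021413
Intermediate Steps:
A = 9 (A = (-3)² = 9)
s(C) = C (s(C) = C*1 = C)
1/(17*(-23 + s(-5)) + A) = 1/(17*(-23 - 5) + 9) = 1/(17*(-28) + 9) = 1/(-476 + 9) = 1/(-467) = -1/467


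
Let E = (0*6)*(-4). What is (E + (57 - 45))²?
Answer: 144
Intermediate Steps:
E = 0 (E = 0*(-4) = 0)
(E + (57 - 45))² = (0 + (57 - 45))² = (0 + 12)² = 12² = 144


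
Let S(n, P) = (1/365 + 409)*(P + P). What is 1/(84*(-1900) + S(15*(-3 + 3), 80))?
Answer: -73/6873648 ≈ -1.0620e-5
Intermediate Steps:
S(n, P) = 298572*P/365 (S(n, P) = (1/365 + 409)*(2*P) = 149286*(2*P)/365 = 298572*P/365)
1/(84*(-1900) + S(15*(-3 + 3), 80)) = 1/(84*(-1900) + (298572/365)*80) = 1/(-159600 + 4777152/73) = 1/(-6873648/73) = -73/6873648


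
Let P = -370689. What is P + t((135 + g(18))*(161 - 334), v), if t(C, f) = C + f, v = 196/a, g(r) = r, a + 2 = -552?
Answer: -110012864/277 ≈ -3.9716e+5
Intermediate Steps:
a = -554 (a = -2 - 552 = -554)
v = -98/277 (v = 196/(-554) = 196*(-1/554) = -98/277 ≈ -0.35379)
P + t((135 + g(18))*(161 - 334), v) = -370689 + ((135 + 18)*(161 - 334) - 98/277) = -370689 + (153*(-173) - 98/277) = -370689 + (-26469 - 98/277) = -370689 - 7332011/277 = -110012864/277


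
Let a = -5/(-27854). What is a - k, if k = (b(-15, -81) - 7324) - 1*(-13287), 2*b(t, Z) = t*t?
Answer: -84613486/13927 ≈ -6075.5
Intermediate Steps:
b(t, Z) = t²/2 (b(t, Z) = (t*t)/2 = t²/2)
a = 5/27854 (a = -5*(-1/27854) = 5/27854 ≈ 0.00017951)
k = 12151/2 (k = ((½)*(-15)² - 7324) - 1*(-13287) = ((½)*225 - 7324) + 13287 = (225/2 - 7324) + 13287 = -14423/2 + 13287 = 12151/2 ≈ 6075.5)
a - k = 5/27854 - 1*12151/2 = 5/27854 - 12151/2 = -84613486/13927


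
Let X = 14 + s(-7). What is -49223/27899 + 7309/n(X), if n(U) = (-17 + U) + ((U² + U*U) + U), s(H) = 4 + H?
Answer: 191755710/6891053 ≈ 27.827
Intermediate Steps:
X = 11 (X = 14 + (4 - 7) = 14 - 3 = 11)
n(U) = -17 + 2*U + 2*U² (n(U) = (-17 + U) + ((U² + U²) + U) = (-17 + U) + (2*U² + U) = (-17 + U) + (U + 2*U²) = -17 + 2*U + 2*U²)
-49223/27899 + 7309/n(X) = -49223/27899 + 7309/(-17 + 2*11 + 2*11²) = -49223*1/27899 + 7309/(-17 + 22 + 2*121) = -49223/27899 + 7309/(-17 + 22 + 242) = -49223/27899 + 7309/247 = 191755710/6891053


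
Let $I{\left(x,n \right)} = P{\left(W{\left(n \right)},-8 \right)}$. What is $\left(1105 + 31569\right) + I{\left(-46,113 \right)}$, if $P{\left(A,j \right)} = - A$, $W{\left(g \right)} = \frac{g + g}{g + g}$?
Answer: $32673$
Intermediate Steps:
$W{\left(g \right)} = 1$ ($W{\left(g \right)} = \frac{2 g}{2 g} = 2 g \frac{1}{2 g} = 1$)
$I{\left(x,n \right)} = -1$ ($I{\left(x,n \right)} = \left(-1\right) 1 = -1$)
$\left(1105 + 31569\right) + I{\left(-46,113 \right)} = \left(1105 + 31569\right) - 1 = 32674 - 1 = 32673$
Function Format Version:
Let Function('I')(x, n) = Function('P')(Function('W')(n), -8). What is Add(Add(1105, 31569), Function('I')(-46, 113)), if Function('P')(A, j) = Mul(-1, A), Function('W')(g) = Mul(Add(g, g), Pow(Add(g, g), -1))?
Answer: 32673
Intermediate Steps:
Function('W')(g) = 1 (Function('W')(g) = Mul(Mul(2, g), Pow(Mul(2, g), -1)) = Mul(Mul(2, g), Mul(Rational(1, 2), Pow(g, -1))) = 1)
Function('I')(x, n) = -1 (Function('I')(x, n) = Mul(-1, 1) = -1)
Add(Add(1105, 31569), Function('I')(-46, 113)) = Add(Add(1105, 31569), -1) = Add(32674, -1) = 32673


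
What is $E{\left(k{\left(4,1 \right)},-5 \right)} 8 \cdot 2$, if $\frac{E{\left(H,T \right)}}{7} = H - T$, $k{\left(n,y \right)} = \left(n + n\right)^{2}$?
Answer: $7728$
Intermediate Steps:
$k{\left(n,y \right)} = 4 n^{2}$ ($k{\left(n,y \right)} = \left(2 n\right)^{2} = 4 n^{2}$)
$E{\left(H,T \right)} = - 7 T + 7 H$ ($E{\left(H,T \right)} = 7 \left(H - T\right) = - 7 T + 7 H$)
$E{\left(k{\left(4,1 \right)},-5 \right)} 8 \cdot 2 = \left(\left(-7\right) \left(-5\right) + 7 \cdot 4 \cdot 4^{2}\right) 8 \cdot 2 = \left(35 + 7 \cdot 4 \cdot 16\right) 8 \cdot 2 = \left(35 + 7 \cdot 64\right) 8 \cdot 2 = \left(35 + 448\right) 8 \cdot 2 = 483 \cdot 8 \cdot 2 = 3864 \cdot 2 = 7728$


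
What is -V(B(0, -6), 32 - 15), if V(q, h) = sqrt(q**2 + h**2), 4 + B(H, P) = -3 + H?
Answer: -13*sqrt(2) ≈ -18.385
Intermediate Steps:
B(H, P) = -7 + H (B(H, P) = -4 + (-3 + H) = -7 + H)
V(q, h) = sqrt(h**2 + q**2)
-V(B(0, -6), 32 - 15) = -sqrt((32 - 15)**2 + (-7 + 0)**2) = -sqrt(17**2 + (-7)**2) = -sqrt(289 + 49) = -sqrt(338) = -13*sqrt(2)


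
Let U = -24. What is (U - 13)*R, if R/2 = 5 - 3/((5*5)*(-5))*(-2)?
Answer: -45806/125 ≈ -366.45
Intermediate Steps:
R = 1238/125 (R = 2*(5 - 3/((5*5)*(-5))*(-2)) = 2*(5 - 3/(25*(-5))*(-2)) = 2*(5 - 3/(-125)*(-2)) = 2*(5 - 3*(-1/125)*(-2)) = 2*(5 + (3/125)*(-2)) = 2*(5 - 6/125) = 2*(619/125) = 1238/125 ≈ 9.9040)
(U - 13)*R = (-24 - 13)*(1238/125) = -37*1238/125 = -45806/125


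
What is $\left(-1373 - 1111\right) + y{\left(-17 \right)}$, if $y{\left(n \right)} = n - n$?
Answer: $-2484$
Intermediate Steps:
$y{\left(n \right)} = 0$
$\left(-1373 - 1111\right) + y{\left(-17 \right)} = \left(-1373 - 1111\right) + 0 = -2484 + 0 = -2484$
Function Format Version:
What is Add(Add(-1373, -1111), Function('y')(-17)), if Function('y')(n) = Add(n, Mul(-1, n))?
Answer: -2484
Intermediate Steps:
Function('y')(n) = 0
Add(Add(-1373, -1111), Function('y')(-17)) = Add(Add(-1373, -1111), 0) = Add(-2484, 0) = -2484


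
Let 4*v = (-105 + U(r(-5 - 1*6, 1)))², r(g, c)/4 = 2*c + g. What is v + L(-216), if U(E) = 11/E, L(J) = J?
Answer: 13251937/5184 ≈ 2556.3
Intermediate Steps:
r(g, c) = 4*g + 8*c (r(g, c) = 4*(2*c + g) = 4*(g + 2*c) = 4*g + 8*c)
v = 14371681/5184 (v = (-105 + 11/(4*(-5 - 1*6) + 8*1))²/4 = (-105 + 11/(4*(-5 - 6) + 8))²/4 = (-105 + 11/(4*(-11) + 8))²/4 = (-105 + 11/(-44 + 8))²/4 = (-105 + 11/(-36))²/4 = (-105 + 11*(-1/36))²/4 = (-105 - 11/36)²/4 = (-3791/36)²/4 = (¼)*(14371681/1296) = 14371681/5184 ≈ 2772.3)
v + L(-216) = 14371681/5184 - 216 = 13251937/5184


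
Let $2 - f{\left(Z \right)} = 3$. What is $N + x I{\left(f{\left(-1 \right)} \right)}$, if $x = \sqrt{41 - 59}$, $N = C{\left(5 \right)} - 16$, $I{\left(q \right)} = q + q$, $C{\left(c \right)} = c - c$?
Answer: $-16 - 6 i \sqrt{2} \approx -16.0 - 8.4853 i$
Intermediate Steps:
$C{\left(c \right)} = 0$
$f{\left(Z \right)} = -1$ ($f{\left(Z \right)} = 2 - 3 = -1$)
$I{\left(q \right)} = 2 q$
$N = -16$ ($N = 0 - 16 = -16$)
$x = 3 i \sqrt{2}$ ($x = \sqrt{-18} = 3 i \sqrt{2} \approx 4.2426 i$)
$N + x I{\left(f{\left(-1 \right)} \right)} = -16 + 3 i \sqrt{2} \cdot 2 \left(-1\right) = -16 + 3 i \sqrt{2} \left(-2\right) = -16 - 6 i \sqrt{2}$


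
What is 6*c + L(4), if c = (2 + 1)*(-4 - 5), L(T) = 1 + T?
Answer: -157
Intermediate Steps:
c = -27 (c = 3*(-9) = -27)
6*c + L(4) = 6*(-27) + (1 + 4) = -162 + 5 = -157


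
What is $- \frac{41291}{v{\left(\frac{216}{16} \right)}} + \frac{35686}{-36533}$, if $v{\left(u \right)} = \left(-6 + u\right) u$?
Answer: $- \frac{864055606}{2113695} \approx -408.79$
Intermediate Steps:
$v{\left(u \right)} = u \left(-6 + u\right)$
$- \frac{41291}{v{\left(\frac{216}{16} \right)}} + \frac{35686}{-36533} = - \frac{41291}{\frac{216}{16} \left(-6 + \frac{216}{16}\right)} + \frac{35686}{-36533} = - \frac{41291}{216 \cdot \frac{1}{16} \left(-6 + 216 \cdot \frac{1}{16}\right)} + 35686 \left(- \frac{1}{36533}\right) = - \frac{41291}{\frac{27}{2} \left(-6 + \frac{27}{2}\right)} - \frac{5098}{5219} = - \frac{41291}{\frac{27}{2} \cdot \frac{15}{2}} - \frac{5098}{5219} = - \frac{41291}{\frac{405}{4}} - \frac{5098}{5219} = \left(-41291\right) \frac{4}{405} - \frac{5098}{5219} = - \frac{165164}{405} - \frac{5098}{5219} = - \frac{864055606}{2113695}$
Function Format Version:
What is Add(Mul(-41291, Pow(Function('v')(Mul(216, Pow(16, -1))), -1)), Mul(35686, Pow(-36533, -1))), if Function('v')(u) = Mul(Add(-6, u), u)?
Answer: Rational(-864055606, 2113695) ≈ -408.79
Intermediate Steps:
Function('v')(u) = Mul(u, Add(-6, u))
Add(Mul(-41291, Pow(Function('v')(Mul(216, Pow(16, -1))), -1)), Mul(35686, Pow(-36533, -1))) = Add(Mul(-41291, Pow(Mul(Mul(216, Pow(16, -1)), Add(-6, Mul(216, Pow(16, -1)))), -1)), Mul(35686, Pow(-36533, -1))) = Add(Mul(-41291, Pow(Mul(Mul(216, Rational(1, 16)), Add(-6, Mul(216, Rational(1, 16)))), -1)), Mul(35686, Rational(-1, 36533))) = Add(Mul(-41291, Pow(Mul(Rational(27, 2), Add(-6, Rational(27, 2))), -1)), Rational(-5098, 5219)) = Add(Mul(-41291, Pow(Mul(Rational(27, 2), Rational(15, 2)), -1)), Rational(-5098, 5219)) = Add(Mul(-41291, Pow(Rational(405, 4), -1)), Rational(-5098, 5219)) = Add(Mul(-41291, Rational(4, 405)), Rational(-5098, 5219)) = Add(Rational(-165164, 405), Rational(-5098, 5219)) = Rational(-864055606, 2113695)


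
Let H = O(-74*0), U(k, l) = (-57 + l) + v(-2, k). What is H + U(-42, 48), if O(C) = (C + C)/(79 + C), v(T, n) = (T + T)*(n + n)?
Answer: 327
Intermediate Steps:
v(T, n) = 4*T*n (v(T, n) = (2*T)*(2*n) = 4*T*n)
U(k, l) = -57 + l - 8*k (U(k, l) = (-57 + l) + 4*(-2)*k = (-57 + l) - 8*k = -57 + l - 8*k)
O(C) = 2*C/(79 + C) (O(C) = (2*C)/(79 + C) = 2*C/(79 + C))
H = 0 (H = 2*(-74*0)/(79 - 74*0) = 2*0/(79 + 0) = 2*0/79 = 2*0*(1/79) = 0)
H + U(-42, 48) = 0 + (-57 + 48 - 8*(-42)) = 0 + (-57 + 48 + 336) = 0 + 327 = 327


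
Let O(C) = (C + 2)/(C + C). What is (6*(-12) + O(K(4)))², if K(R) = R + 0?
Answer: 81225/16 ≈ 5076.6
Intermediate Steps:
K(R) = R
O(C) = (2 + C)/(2*C) (O(C) = (2 + C)/((2*C)) = (2 + C)*(1/(2*C)) = (2 + C)/(2*C))
(6*(-12) + O(K(4)))² = (6*(-12) + (½)*(2 + 4)/4)² = (-72 + (½)*(¼)*6)² = (-72 + ¾)² = (-285/4)² = 81225/16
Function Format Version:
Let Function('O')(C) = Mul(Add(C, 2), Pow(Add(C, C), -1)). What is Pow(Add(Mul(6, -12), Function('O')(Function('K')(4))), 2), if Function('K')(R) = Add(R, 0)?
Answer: Rational(81225, 16) ≈ 5076.6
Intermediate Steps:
Function('K')(R) = R
Function('O')(C) = Mul(Rational(1, 2), Pow(C, -1), Add(2, C)) (Function('O')(C) = Mul(Add(2, C), Pow(Mul(2, C), -1)) = Mul(Add(2, C), Mul(Rational(1, 2), Pow(C, -1))) = Mul(Rational(1, 2), Pow(C, -1), Add(2, C)))
Pow(Add(Mul(6, -12), Function('O')(Function('K')(4))), 2) = Pow(Add(Mul(6, -12), Mul(Rational(1, 2), Pow(4, -1), Add(2, 4))), 2) = Pow(Add(-72, Mul(Rational(1, 2), Rational(1, 4), 6)), 2) = Pow(Add(-72, Rational(3, 4)), 2) = Pow(Rational(-285, 4), 2) = Rational(81225, 16)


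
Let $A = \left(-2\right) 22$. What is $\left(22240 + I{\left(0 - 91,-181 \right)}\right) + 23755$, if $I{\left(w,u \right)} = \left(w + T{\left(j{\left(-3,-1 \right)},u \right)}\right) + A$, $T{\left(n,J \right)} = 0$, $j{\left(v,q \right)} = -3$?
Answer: $45860$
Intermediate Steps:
$A = -44$
$I{\left(w,u \right)} = -44 + w$ ($I{\left(w,u \right)} = \left(w + 0\right) - 44 = w - 44 = -44 + w$)
$\left(22240 + I{\left(0 - 91,-181 \right)}\right) + 23755 = \left(22240 + \left(-44 + \left(0 - 91\right)\right)\right) + 23755 = \left(22240 - 135\right) + 23755 = 22105 + 23755 = 45860$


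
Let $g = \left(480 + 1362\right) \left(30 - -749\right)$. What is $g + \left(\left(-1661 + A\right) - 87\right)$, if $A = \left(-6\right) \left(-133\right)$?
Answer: $1433968$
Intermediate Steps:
$A = 798$
$g = 1434918$ ($g = 1842 \left(30 + \left(-36 + 785\right)\right) = 1842 \left(30 + 749\right) = 1842 \cdot 779 = 1434918$)
$g + \left(\left(-1661 + A\right) - 87\right) = 1434918 + \left(\left(-1661 + 798\right) - 87\right) = 1434918 - 950 = 1433968$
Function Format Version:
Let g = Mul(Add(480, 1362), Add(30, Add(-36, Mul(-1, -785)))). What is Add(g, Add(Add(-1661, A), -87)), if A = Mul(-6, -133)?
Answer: 1433968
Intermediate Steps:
A = 798
g = 1434918 (g = Mul(1842, Add(30, Add(-36, 785))) = Mul(1842, Add(30, 749)) = Mul(1842, 779) = 1434918)
Add(g, Add(Add(-1661, A), -87)) = Add(1434918, Add(Add(-1661, 798), -87)) = Add(1434918, Add(-863, -87)) = Add(1434918, -950) = 1433968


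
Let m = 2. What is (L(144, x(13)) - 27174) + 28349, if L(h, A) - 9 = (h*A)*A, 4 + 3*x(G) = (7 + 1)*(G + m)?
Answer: 216480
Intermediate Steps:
x(G) = 4 + 8*G/3 (x(G) = -4/3 + ((7 + 1)*(G + 2))/3 = -4/3 + (8*(2 + G))/3 = -4/3 + (16 + 8*G)/3 = -4/3 + (16/3 + 8*G/3) = 4 + 8*G/3)
L(h, A) = 9 + h*A² (L(h, A) = 9 + (h*A)*A = 9 + (A*h)*A = 9 + h*A²)
(L(144, x(13)) - 27174) + 28349 = ((9 + 144*(4 + (8/3)*13)²) - 27174) + 28349 = ((9 + 144*(4 + 104/3)²) - 27174) + 28349 = ((9 + 144*(116/3)²) - 27174) + 28349 = ((9 + 144*(13456/9)) - 27174) + 28349 = ((9 + 215296) - 27174) + 28349 = (215305 - 27174) + 28349 = 188131 + 28349 = 216480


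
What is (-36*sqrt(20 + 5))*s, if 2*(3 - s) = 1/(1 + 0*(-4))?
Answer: -450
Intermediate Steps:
s = 5/2 (s = 3 - 1/(2*(1 + 0*(-4))) = 3 - 1/(2*(1 + 0)) = 3 - 1/2/1 = 3 - 1/2*1 = 3 - 1/2 = 5/2 ≈ 2.5000)
(-36*sqrt(20 + 5))*s = -36*sqrt(20 + 5)*(5/2) = -36*sqrt(25)*(5/2) = -36*5*(5/2) = -180*5/2 = -450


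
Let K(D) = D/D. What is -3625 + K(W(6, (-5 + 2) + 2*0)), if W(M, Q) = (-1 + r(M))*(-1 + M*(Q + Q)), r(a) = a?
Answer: -3624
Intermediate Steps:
W(M, Q) = (-1 + M)*(-1 + 2*M*Q) (W(M, Q) = (-1 + M)*(-1 + M*(Q + Q)) = (-1 + M)*(-1 + M*(2*Q)) = (-1 + M)*(-1 + 2*M*Q))
K(D) = 1
-3625 + K(W(6, (-5 + 2) + 2*0)) = -3625 + 1 = -3624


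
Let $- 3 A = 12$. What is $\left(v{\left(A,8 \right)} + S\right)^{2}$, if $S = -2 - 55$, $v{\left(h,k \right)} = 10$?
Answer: $2209$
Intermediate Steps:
$A = -4$ ($A = \left(- \frac{1}{3}\right) 12 = -4$)
$S = -57$ ($S = -2 - 55 = -57$)
$\left(v{\left(A,8 \right)} + S\right)^{2} = \left(10 - 57\right)^{2} = \left(-47\right)^{2} = 2209$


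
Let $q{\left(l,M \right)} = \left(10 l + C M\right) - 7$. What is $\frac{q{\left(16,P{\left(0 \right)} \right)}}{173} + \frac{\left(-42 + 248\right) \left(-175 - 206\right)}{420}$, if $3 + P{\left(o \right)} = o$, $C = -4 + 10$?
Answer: $- \frac{2253563}{12110} \approx -186.09$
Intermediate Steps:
$C = 6$
$P{\left(o \right)} = -3 + o$
$q{\left(l,M \right)} = -7 + 6 M + 10 l$ ($q{\left(l,M \right)} = \left(10 l + 6 M\right) - 7 = \left(6 M + 10 l\right) - 7 = -7 + 6 M + 10 l$)
$\frac{q{\left(16,P{\left(0 \right)} \right)}}{173} + \frac{\left(-42 + 248\right) \left(-175 - 206\right)}{420} = \frac{-7 + 6 \left(-3 + 0\right) + 10 \cdot 16}{173} + \frac{\left(-42 + 248\right) \left(-175 - 206\right)}{420} = \left(-7 + 6 \left(-3\right) + 160\right) \frac{1}{173} + 206 \left(-381\right) \frac{1}{420} = \left(-7 - 18 + 160\right) \frac{1}{173} - \frac{13081}{70} = 135 \cdot \frac{1}{173} - \frac{13081}{70} = \frac{135}{173} - \frac{13081}{70} = - \frac{2253563}{12110}$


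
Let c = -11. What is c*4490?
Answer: -49390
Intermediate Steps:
c*4490 = -11*4490 = -49390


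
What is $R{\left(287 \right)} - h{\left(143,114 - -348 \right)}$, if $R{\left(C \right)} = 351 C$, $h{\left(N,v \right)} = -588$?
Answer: $101325$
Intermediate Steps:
$R{\left(287 \right)} - h{\left(143,114 - -348 \right)} = 351 \cdot 287 - -588 = 100737 + 588 = 101325$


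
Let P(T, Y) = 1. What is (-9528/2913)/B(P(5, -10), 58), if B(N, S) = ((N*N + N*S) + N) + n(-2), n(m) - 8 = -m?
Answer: -1588/33985 ≈ -0.046726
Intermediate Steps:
n(m) = 8 - m
B(N, S) = 10 + N + N² + N*S (B(N, S) = ((N*N + N*S) + N) + (8 - 1*(-2)) = ((N² + N*S) + N) + (8 + 2) = (N + N² + N*S) + 10 = 10 + N + N² + N*S)
(-9528/2913)/B(P(5, -10), 58) = (-9528/2913)/(10 + 1 + 1² + 1*58) = (-9528*1/2913)/(10 + 1 + 1 + 58) = -3176/971/70 = -3176/971*1/70 = -1588/33985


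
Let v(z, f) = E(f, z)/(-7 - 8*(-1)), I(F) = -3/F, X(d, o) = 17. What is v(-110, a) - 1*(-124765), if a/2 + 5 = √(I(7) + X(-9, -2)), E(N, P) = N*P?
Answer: 125865 - 440*√203/7 ≈ 1.2497e+5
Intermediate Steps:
a = -10 + 4*√203/7 (a = -10 + 2*√(-3/7 + 17) = -10 + 2*√(116/7) = -10 + 2*(2*√203/7) = -10 + 4*√203/7 ≈ -1.8584)
v(z, f) = f*z (v(z, f) = (f*z)/(-7 - 8*(-1)) = (f*z)/(-7 + 8) = (f*z)/1 = (f*z)*1 = f*z)
v(-110, a) - 1*(-124765) = (-10 + 4*√203/7)*(-110) - 1*(-124765) = (1100 - 440*√203/7) + 124765 = 125865 - 440*√203/7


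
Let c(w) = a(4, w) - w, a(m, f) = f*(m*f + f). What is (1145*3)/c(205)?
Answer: 687/41984 ≈ 0.016363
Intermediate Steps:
a(m, f) = f*(f + f*m) (a(m, f) = f*(f*m + f) = f*(f + f*m))
c(w) = -w + 5*w**2 (c(w) = w**2*(1 + 4) - w = w**2*5 - w = 5*w**2 - w = -w + 5*w**2)
(1145*3)/c(205) = (1145*3)/((205*(-1 + 5*205))) = 3435/((205*(-1 + 1025))) = 3435/((205*1024)) = 3435/209920 = 3435*(1/209920) = 687/41984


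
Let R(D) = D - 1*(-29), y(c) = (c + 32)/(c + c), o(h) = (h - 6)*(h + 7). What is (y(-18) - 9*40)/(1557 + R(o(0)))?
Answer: -6487/27792 ≈ -0.23341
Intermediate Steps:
o(h) = (-6 + h)*(7 + h)
y(c) = (32 + c)/(2*c) (y(c) = (32 + c)/((2*c)) = (32 + c)*(1/(2*c)) = (32 + c)/(2*c))
R(D) = 29 + D (R(D) = D + 29 = 29 + D)
(y(-18) - 9*40)/(1557 + R(o(0))) = ((1/2)*(32 - 18)/(-18) - 9*40)/(1557 + (29 + (-42 + 0 + 0**2))) = ((1/2)*(-1/18)*14 - 360)/(1557 + (29 + (-42 + 0 + 0))) = (-7/18 - 360)/(1557 + (29 - 42)) = -6487/(18*(1557 - 13)) = -6487/18/1544 = -6487/18*1/1544 = -6487/27792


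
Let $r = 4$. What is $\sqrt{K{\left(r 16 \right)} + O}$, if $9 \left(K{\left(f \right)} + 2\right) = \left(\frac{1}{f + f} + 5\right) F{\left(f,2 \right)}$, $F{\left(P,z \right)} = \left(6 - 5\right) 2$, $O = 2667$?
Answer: $\frac{\sqrt{1535681}}{24} \approx 51.634$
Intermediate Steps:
$F{\left(P,z \right)} = 2$ ($F{\left(P,z \right)} = 1 \cdot 2 = 2$)
$K{\left(f \right)} = - \frac{8}{9} + \frac{1}{9 f}$ ($K{\left(f \right)} = -2 + \frac{\left(\frac{1}{f + f} + 5\right) 2}{9} = -2 + \frac{\left(\frac{1}{2 f} + 5\right) 2}{9} = -2 + \frac{\left(5 + \frac{1}{2 f}\right) 2}{9} = -2 + \frac{10 + \frac{1}{f}}{9} = -2 + \left(\frac{10}{9} + \frac{1}{9 f}\right) = - \frac{8}{9} + \frac{1}{9 f}$)
$\sqrt{K{\left(r 16 \right)} + O} = \sqrt{\frac{1 - 8 \cdot 4 \cdot 16}{9 \cdot 4 \cdot 16} + 2667} = \sqrt{\frac{1 - 512}{9 \cdot 64} + 2667} = \sqrt{\frac{1}{9} \cdot \frac{1}{64} \left(1 - 512\right) + 2667} = \sqrt{\frac{1}{9} \cdot \frac{1}{64} \left(-511\right) + 2667} = \sqrt{- \frac{511}{576} + 2667} = \sqrt{\frac{1535681}{576}} = \frac{\sqrt{1535681}}{24}$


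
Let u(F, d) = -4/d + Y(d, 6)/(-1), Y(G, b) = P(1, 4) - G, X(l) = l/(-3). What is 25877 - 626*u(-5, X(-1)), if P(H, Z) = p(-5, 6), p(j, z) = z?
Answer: 110809/3 ≈ 36936.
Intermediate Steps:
P(H, Z) = 6
X(l) = -l/3 (X(l) = l*(-⅓) = -l/3)
Y(G, b) = 6 - G
u(F, d) = -6 + d - 4/d (u(F, d) = -4/d + (6 - d)/(-1) = -4/d + (6 - d)*(-1) = -4/d + (-6 + d) = -6 + d - 4/d)
25877 - 626*u(-5, X(-1)) = 25877 - 626*(-6 - ⅓*(-1) - 4/((-⅓*(-1)))) = 25877 - 626*(-6 + ⅓ - 4/⅓) = 25877 - 626*(-6 + ⅓ - 4*3) = 25877 - 626*(-6 + ⅓ - 12) = 25877 - 626*(-53)/3 = 25877 - 1*(-33178/3) = 25877 + 33178/3 = 110809/3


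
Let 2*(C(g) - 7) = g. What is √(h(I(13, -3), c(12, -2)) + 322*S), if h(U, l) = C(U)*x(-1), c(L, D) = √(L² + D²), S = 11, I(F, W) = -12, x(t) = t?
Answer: √3541 ≈ 59.506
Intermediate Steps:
C(g) = 7 + g/2
c(L, D) = √(D² + L²)
h(U, l) = -7 - U/2 (h(U, l) = (7 + U/2)*(-1) = -7 - U/2)
√(h(I(13, -3), c(12, -2)) + 322*S) = √((-7 - ½*(-12)) + 322*11) = √((-7 + 6) + 3542) = √(-1 + 3542) = √3541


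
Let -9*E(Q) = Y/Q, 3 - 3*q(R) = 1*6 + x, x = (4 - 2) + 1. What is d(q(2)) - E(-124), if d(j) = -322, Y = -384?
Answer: -29914/93 ≈ -321.66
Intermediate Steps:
x = 3 (x = 2 + 1 = 3)
q(R) = -2 (q(R) = 1 - (1*6 + 3)/3 = 1 - (6 + 3)/3 = 1 - 1/3*9 = 1 - 3 = -2)
E(Q) = 128/(3*Q) (E(Q) = -(-128)/(3*Q) = 128/(3*Q))
d(q(2)) - E(-124) = -322 - 128/(3*(-124)) = -322 - 128*(-1)/(3*124) = -322 - 1*(-32/93) = -322 + 32/93 = -29914/93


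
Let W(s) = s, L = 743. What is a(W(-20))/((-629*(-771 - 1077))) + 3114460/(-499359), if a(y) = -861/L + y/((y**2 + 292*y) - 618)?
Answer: -129325145785967707/20735429314031432 ≈ -6.2369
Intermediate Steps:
a(y) = -861/743 + y/(-618 + y**2 + 292*y) (a(y) = -861/743 + y/((y**2 + 292*y) - 618) = -861*1/743 + y/(-618 + y**2 + 292*y) = -861/743 + y/(-618 + y**2 + 292*y))
a(W(-20))/((-629*(-771 - 1077))) + 3114460/(-499359) = ((532098 - 250669*(-20) - 861*(-20)**2)/(743*(-618 + (-20)**2 + 292*(-20))))/((-629*(-771 - 1077))) + 3114460/(-499359) = ((532098 + 5013380 - 861*400)/(743*(-618 + 400 - 5840)))/((-629*(-1848))) + 3114460*(-1/499359) = ((1/743)*(532098 + 5013380 - 344400)/(-6058))/1162392 - 3114460/499359 = ((1/743)*(-1/6058)*5201078)*(1/1162392) - 3114460/499359 = -2600539/2250547*1/1162392 - 3114460/499359 = -2600539/2616017828424 - 3114460/499359 = -129325145785967707/20735429314031432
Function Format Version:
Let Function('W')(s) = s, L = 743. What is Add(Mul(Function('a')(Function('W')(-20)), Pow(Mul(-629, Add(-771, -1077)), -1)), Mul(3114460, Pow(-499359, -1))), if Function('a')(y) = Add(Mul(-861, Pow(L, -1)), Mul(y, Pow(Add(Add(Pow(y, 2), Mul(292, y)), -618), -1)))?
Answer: Rational(-129325145785967707, 20735429314031432) ≈ -6.2369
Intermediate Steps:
Function('a')(y) = Add(Rational(-861, 743), Mul(y, Pow(Add(-618, Pow(y, 2), Mul(292, y)), -1))) (Function('a')(y) = Add(Mul(-861, Pow(743, -1)), Mul(y, Pow(Add(Add(Pow(y, 2), Mul(292, y)), -618), -1))) = Add(Mul(-861, Rational(1, 743)), Mul(y, Pow(Add(-618, Pow(y, 2), Mul(292, y)), -1))) = Add(Rational(-861, 743), Mul(y, Pow(Add(-618, Pow(y, 2), Mul(292, y)), -1))))
Add(Mul(Function('a')(Function('W')(-20)), Pow(Mul(-629, Add(-771, -1077)), -1)), Mul(3114460, Pow(-499359, -1))) = Add(Mul(Mul(Rational(1, 743), Pow(Add(-618, Pow(-20, 2), Mul(292, -20)), -1), Add(532098, Mul(-250669, -20), Mul(-861, Pow(-20, 2)))), Pow(Mul(-629, Add(-771, -1077)), -1)), Mul(3114460, Pow(-499359, -1))) = Add(Mul(Mul(Rational(1, 743), Pow(Add(-618, 400, -5840), -1), Add(532098, 5013380, Mul(-861, 400))), Pow(Mul(-629, -1848), -1)), Mul(3114460, Rational(-1, 499359))) = Add(Mul(Mul(Rational(1, 743), Pow(-6058, -1), Add(532098, 5013380, -344400)), Pow(1162392, -1)), Rational(-3114460, 499359)) = Add(Mul(Mul(Rational(1, 743), Rational(-1, 6058), 5201078), Rational(1, 1162392)), Rational(-3114460, 499359)) = Add(Mul(Rational(-2600539, 2250547), Rational(1, 1162392)), Rational(-3114460, 499359)) = Add(Rational(-2600539, 2616017828424), Rational(-3114460, 499359)) = Rational(-129325145785967707, 20735429314031432)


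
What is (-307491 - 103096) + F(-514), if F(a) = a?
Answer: -411101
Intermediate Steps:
(-307491 - 103096) + F(-514) = (-307491 - 103096) - 514 = -410587 - 514 = -411101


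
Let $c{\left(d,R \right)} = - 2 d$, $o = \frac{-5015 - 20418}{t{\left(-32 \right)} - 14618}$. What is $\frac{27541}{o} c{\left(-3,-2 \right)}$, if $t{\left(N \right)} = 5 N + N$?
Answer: $\frac{2447293260}{25433} \approx 96225.0$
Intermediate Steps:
$t{\left(N \right)} = 6 N$
$o = \frac{25433}{14810}$ ($o = \frac{-5015 - 20418}{6 \left(-32\right) - 14618} = - \frac{25433}{-192 - 14618} = - \frac{25433}{-14810} = \left(-25433\right) \left(- \frac{1}{14810}\right) = \frac{25433}{14810} \approx 1.7173$)
$\frac{27541}{o} c{\left(-3,-2 \right)} = \frac{27541}{\frac{25433}{14810}} \left(\left(-2\right) \left(-3\right)\right) = 27541 \cdot \frac{14810}{25433} \cdot 6 = \frac{407882210}{25433} \cdot 6 = \frac{2447293260}{25433}$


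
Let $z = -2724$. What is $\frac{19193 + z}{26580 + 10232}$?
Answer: $\frac{16469}{36812} \approx 0.44738$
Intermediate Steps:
$\frac{19193 + z}{26580 + 10232} = \frac{19193 - 2724}{26580 + 10232} = \frac{16469}{36812}$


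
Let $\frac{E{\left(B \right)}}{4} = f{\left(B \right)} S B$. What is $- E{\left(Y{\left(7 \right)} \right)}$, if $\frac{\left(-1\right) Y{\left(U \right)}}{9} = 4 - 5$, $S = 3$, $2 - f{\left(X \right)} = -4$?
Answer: $-648$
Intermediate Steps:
$f{\left(X \right)} = 6$ ($f{\left(X \right)} = 2 - -4 = 2 + 4 = 6$)
$Y{\left(U \right)} = 9$ ($Y{\left(U \right)} = - 9 \left(4 - 5\right) = \left(-9\right) \left(-1\right) = 9$)
$E{\left(B \right)} = 72 B$ ($E{\left(B \right)} = 4 \cdot 6 \cdot 3 B = 4 \cdot 18 B = 72 B$)
$- E{\left(Y{\left(7 \right)} \right)} = - 72 \cdot 9 = \left(-1\right) 648 = -648$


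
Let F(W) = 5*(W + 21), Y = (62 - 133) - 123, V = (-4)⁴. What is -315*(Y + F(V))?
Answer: -375165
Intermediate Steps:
V = 256
Y = -194 (Y = -71 - 123 = -194)
F(W) = 105 + 5*W (F(W) = 5*(21 + W) = 105 + 5*W)
-315*(Y + F(V)) = -315*(-194 + (105 + 5*256)) = -315*(-194 + (105 + 1280)) = -315*(-194 + 1385) = -315*1191 = -375165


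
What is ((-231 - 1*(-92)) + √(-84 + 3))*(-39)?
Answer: 5421 - 351*I ≈ 5421.0 - 351.0*I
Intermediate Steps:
((-231 - 1*(-92)) + √(-84 + 3))*(-39) = ((-231 + 92) + √(-81))*(-39) = (-139 + 9*I)*(-39) = 5421 - 351*I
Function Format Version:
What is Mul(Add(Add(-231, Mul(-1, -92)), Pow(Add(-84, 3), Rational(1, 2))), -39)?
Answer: Add(5421, Mul(-351, I)) ≈ Add(5421.0, Mul(-351.00, I))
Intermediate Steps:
Mul(Add(Add(-231, Mul(-1, -92)), Pow(Add(-84, 3), Rational(1, 2))), -39) = Mul(Add(Add(-231, 92), Pow(-81, Rational(1, 2))), -39) = Mul(Add(-139, Mul(9, I)), -39) = Add(5421, Mul(-351, I))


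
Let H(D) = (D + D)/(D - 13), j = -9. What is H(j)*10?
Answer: 90/11 ≈ 8.1818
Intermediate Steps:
H(D) = 2*D/(-13 + D) (H(D) = (2*D)/(-13 + D) = 2*D/(-13 + D))
H(j)*10 = (2*(-9)/(-13 - 9))*10 = (2*(-9)/(-22))*10 = (2*(-9)*(-1/22))*10 = (9/11)*10 = 90/11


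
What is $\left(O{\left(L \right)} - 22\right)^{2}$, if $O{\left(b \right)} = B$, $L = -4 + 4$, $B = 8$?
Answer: $196$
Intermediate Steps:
$L = 0$
$O{\left(b \right)} = 8$
$\left(O{\left(L \right)} - 22\right)^{2} = \left(8 - 22\right)^{2} = \left(-14\right)^{2} = 196$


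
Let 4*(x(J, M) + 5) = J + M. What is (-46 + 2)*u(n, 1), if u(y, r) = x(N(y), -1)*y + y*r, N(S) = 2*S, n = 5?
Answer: 385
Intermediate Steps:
x(J, M) = -5 + J/4 + M/4 (x(J, M) = -5 + (J + M)/4 = -5 + (J/4 + M/4) = -5 + J/4 + M/4)
u(y, r) = r*y + y*(-21/4 + y/2) (u(y, r) = (-5 + (2*y)/4 + (¼)*(-1))*y + y*r = (-5 + y/2 - ¼)*y + r*y = (-21/4 + y/2)*y + r*y = y*(-21/4 + y/2) + r*y = r*y + y*(-21/4 + y/2))
(-46 + 2)*u(n, 1) = (-46 + 2)*((¼)*5*(-21 + 2*5 + 4*1)) = -11*5*(-21 + 10 + 4) = -11*5*(-7) = -44*(-35/4) = 385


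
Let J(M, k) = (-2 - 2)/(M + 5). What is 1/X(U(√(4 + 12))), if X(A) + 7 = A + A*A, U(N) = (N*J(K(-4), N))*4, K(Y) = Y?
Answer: 1/4025 ≈ 0.00024845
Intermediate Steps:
J(M, k) = -4/(5 + M)
U(N) = -16*N (U(N) = (N*(-4/(5 - 4)))*4 = (N*(-4/1))*4 = (N*(-4*1))*4 = (N*(-4))*4 = -4*N*4 = -16*N)
X(A) = -7 + A + A² (X(A) = -7 + (A + A*A) = -7 + (A + A²) = -7 + A + A²)
1/X(U(√(4 + 12))) = 1/(-7 - 16*√(4 + 12) + (-16*√(4 + 12))²) = 1/(-7 - 16*√16 + (-16*√16)²) = 1/(-7 - 16*4 + (-16*4)²) = 1/(-7 - 64 + (-64)²) = 1/(-7 - 64 + 4096) = 1/4025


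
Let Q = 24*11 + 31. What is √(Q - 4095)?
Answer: 10*I*√38 ≈ 61.644*I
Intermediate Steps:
Q = 295 (Q = 264 + 31 = 295)
√(Q - 4095) = √(295 - 4095) = √(-3800) = 10*I*√38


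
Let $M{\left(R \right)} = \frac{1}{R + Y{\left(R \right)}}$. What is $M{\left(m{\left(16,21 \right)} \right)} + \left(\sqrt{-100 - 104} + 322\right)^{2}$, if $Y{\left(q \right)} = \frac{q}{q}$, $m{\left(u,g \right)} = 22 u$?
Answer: $\frac{36528441}{353} + 1288 i \sqrt{51} \approx 1.0348 \cdot 10^{5} + 9198.2 i$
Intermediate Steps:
$Y{\left(q \right)} = 1$
$M{\left(R \right)} = \frac{1}{1 + R}$ ($M{\left(R \right)} = \frac{1}{R + 1} = \frac{1}{1 + R}$)
$M{\left(m{\left(16,21 \right)} \right)} + \left(\sqrt{-100 - 104} + 322\right)^{2} = \frac{1}{1 + 22 \cdot 16} + \left(\sqrt{-100 - 104} + 322\right)^{2} = \frac{1}{1 + 352} + \left(\sqrt{-204} + 322\right)^{2} = \frac{1}{353} + \left(2 i \sqrt{51} + 322\right)^{2} = \frac{1}{353} + \left(322 + 2 i \sqrt{51}\right)^{2}$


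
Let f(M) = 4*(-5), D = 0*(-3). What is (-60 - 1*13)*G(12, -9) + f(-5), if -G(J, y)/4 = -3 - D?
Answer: -896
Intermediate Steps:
D = 0
f(M) = -20
G(J, y) = 12 (G(J, y) = -4*(-3 - 1*0) = -4*(-3 + 0) = -4*(-3) = 12)
(-60 - 1*13)*G(12, -9) + f(-5) = (-60 - 1*13)*12 - 20 = (-60 - 13)*12 - 20 = -73*12 - 20 = -876 - 20 = -896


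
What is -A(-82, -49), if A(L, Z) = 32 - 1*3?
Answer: -29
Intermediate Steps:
A(L, Z) = 29 (A(L, Z) = 32 - 3 = 29)
-A(-82, -49) = -1*29 = -29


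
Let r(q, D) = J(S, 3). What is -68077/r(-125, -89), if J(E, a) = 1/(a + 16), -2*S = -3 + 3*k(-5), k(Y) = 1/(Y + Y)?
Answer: -1293463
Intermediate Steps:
k(Y) = 1/(2*Y)
S = 33/20 (S = -(-3 + 3*((½)/(-5)))/2 = -(-3 + 3*((½)*(-⅕)))/2 = -(-3 + 3*(-⅒))/2 = -(-3 - 3/10)/2 = -½*(-33/10) = 33/20 ≈ 1.6500)
J(E, a) = 1/(16 + a)
r(q, D) = 1/19 (r(q, D) = 1/(16 + 3) = 1/19)
-68077/r(-125, -89) = -68077/1/19 = -68077*19 = -1293463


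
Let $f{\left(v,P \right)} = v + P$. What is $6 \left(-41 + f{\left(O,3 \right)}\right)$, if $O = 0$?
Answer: $-228$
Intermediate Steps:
$f{\left(v,P \right)} = P + v$
$6 \left(-41 + f{\left(O,3 \right)}\right) = 6 \left(-41 + \left(3 + 0\right)\right) = 6 \left(-41 + 3\right) = 6 \left(-38\right) = -228$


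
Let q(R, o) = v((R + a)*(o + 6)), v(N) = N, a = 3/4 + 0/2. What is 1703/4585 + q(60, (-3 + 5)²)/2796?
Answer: 38407/65240 ≈ 0.58870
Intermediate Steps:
a = ¾ (a = 3*(¼) + 0*(½) = ¾ + 0 = ¾ ≈ 0.75000)
q(R, o) = (6 + o)*(¾ + R) (q(R, o) = (R + ¾)*(o + 6) = (¾ + R)*(6 + o) = (6 + o)*(¾ + R))
1703/4585 + q(60, (-3 + 5)²)/2796 = 1703/4585 + (9/2 + 6*60 + 3*(-3 + 5)²/4 + 60*(-3 + 5)²)/2796 = 1703*(1/4585) + (9/2 + 360 + (¾)*2² + 60*2²)*(1/2796) = 13/35 + (9/2 + 360 + (¾)*4 + 60*4)*(1/2796) = 13/35 + (9/2 + 360 + 3 + 240)*(1/2796) = 13/35 + (1215/2)*(1/2796) = 13/35 + 405/1864 = 38407/65240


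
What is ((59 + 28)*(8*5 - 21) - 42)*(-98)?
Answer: -157878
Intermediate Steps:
((59 + 28)*(8*5 - 21) - 42)*(-98) = (87*(40 - 21) - 42)*(-98) = (87*19 - 42)*(-98) = (1653 - 42)*(-98) = 1611*(-98) = -157878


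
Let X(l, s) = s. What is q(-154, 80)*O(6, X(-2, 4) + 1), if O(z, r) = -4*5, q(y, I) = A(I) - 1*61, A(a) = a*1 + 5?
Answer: -480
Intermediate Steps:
A(a) = 5 + a (A(a) = a + 5 = 5 + a)
q(y, I) = -56 + I (q(y, I) = (5 + I) - 1*61 = (5 + I) - 61 = -56 + I)
O(z, r) = -20
q(-154, 80)*O(6, X(-2, 4) + 1) = (-56 + 80)*(-20) = 24*(-20) = -480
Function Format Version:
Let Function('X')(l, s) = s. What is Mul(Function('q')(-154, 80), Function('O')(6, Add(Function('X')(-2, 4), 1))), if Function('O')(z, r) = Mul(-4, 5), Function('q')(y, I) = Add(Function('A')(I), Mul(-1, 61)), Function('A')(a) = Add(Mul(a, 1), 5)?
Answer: -480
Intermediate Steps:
Function('A')(a) = Add(5, a) (Function('A')(a) = Add(a, 5) = Add(5, a))
Function('q')(y, I) = Add(-56, I) (Function('q')(y, I) = Add(Add(5, I), Mul(-1, 61)) = Add(Add(5, I), -61) = Add(-56, I))
Function('O')(z, r) = -20
Mul(Function('q')(-154, 80), Function('O')(6, Add(Function('X')(-2, 4), 1))) = Mul(Add(-56, 80), -20) = Mul(24, -20) = -480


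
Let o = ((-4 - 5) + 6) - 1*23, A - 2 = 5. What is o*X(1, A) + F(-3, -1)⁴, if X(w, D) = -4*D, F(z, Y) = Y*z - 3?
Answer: 728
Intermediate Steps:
A = 7 (A = 2 + 5 = 7)
F(z, Y) = -3 + Y*z
o = -26 (o = (-9 + 6) - 23 = -3 - 23 = -26)
o*X(1, A) + F(-3, -1)⁴ = -(-104)*7 + (-3 - 1*(-3))⁴ = -26*(-28) + (-3 + 3)⁴ = 728 + 0⁴ = 728 + 0 = 728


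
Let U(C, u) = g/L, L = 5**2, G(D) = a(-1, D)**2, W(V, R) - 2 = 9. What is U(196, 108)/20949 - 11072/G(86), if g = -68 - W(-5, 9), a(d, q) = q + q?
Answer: -362563771/968367525 ≈ -0.37441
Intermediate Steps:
W(V, R) = 11 (W(V, R) = 2 + 9 = 11)
a(d, q) = 2*q
G(D) = 4*D**2 (G(D) = (2*D)**2 = 4*D**2)
g = -79 (g = -68 - 1*11 = -68 - 11 = -79)
L = 25
U(C, u) = -79/25
U(196, 108)/20949 - 11072/G(86) = -79/25/20949 - 11072/(4*86**2) = -79/25*1/20949 - 11072/(4*7396) = -79/523725 - 11072/29584 = -79/523725 - 11072*1/29584 = -79/523725 - 692/1849 = -362563771/968367525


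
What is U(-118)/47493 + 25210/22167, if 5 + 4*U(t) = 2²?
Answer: 177376739/155967012 ≈ 1.1373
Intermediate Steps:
U(t) = -¼ (U(t) = -5/4 + (¼)*2² = -5/4 + (¼)*4 = -5/4 + 1 = -¼)
U(-118)/47493 + 25210/22167 = -¼/47493 + 25210/22167 = -¼*1/47493 + 25210*(1/22167) = -1/189972 + 25210/22167 = 177376739/155967012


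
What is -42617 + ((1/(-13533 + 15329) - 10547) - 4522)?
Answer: -103604055/1796 ≈ -57686.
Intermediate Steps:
-42617 + ((1/(-13533 + 15329) - 10547) - 4522) = -42617 + ((1/1796 - 10547) - 4522) = -42617 + (-18942411/1796 - 4522) = -42617 - 27063923/1796 = -103604055/1796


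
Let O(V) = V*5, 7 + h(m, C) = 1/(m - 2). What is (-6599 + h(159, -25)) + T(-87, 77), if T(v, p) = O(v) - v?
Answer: -1091777/157 ≈ -6954.0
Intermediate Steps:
h(m, C) = -7 + 1/(-2 + m) (h(m, C) = -7 + 1/(m - 2) = -7 + 1/(-2 + m))
O(V) = 5*V
T(v, p) = 4*v (T(v, p) = 5*v - v = 4*v)
(-6599 + h(159, -25)) + T(-87, 77) = (-6599 + (15 - 7*159)/(-2 + 159)) + 4*(-87) = (-6599 + (15 - 1113)/157) - 348 = (-6599 + (1/157)*(-1098)) - 348 = (-6599 - 1098/157) - 348 = -1037141/157 - 348 = -1091777/157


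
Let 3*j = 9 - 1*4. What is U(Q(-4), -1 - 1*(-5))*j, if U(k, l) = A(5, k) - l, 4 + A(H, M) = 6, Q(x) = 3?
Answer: -10/3 ≈ -3.3333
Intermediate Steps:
A(H, M) = 2 (A(H, M) = -4 + 6 = 2)
U(k, l) = 2 - l
j = 5/3 (j = (9 - 1*4)/3 = (9 - 4)/3 = (⅓)*5 = 5/3 ≈ 1.6667)
U(Q(-4), -1 - 1*(-5))*j = (2 - (-1 - 1*(-5)))*(5/3) = (2 - (-1 + 5))*(5/3) = (2 - 1*4)*(5/3) = (2 - 4)*(5/3) = -2*5/3 = -10/3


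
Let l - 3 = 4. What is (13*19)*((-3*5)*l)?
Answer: -25935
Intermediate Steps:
l = 7 (l = 3 + 4 = 7)
(13*19)*((-3*5)*l) = (13*19)*(-3*5*7) = 247*(-15*7) = 247*(-105) = -25935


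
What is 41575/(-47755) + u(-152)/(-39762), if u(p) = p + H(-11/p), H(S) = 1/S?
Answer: -1811156905/2088717741 ≈ -0.86711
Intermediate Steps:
u(p) = 10*p/11 (u(p) = p + 1/(-11/p) = p - p/11 = 10*p/11)
41575/(-47755) + u(-152)/(-39762) = 41575/(-47755) + ((10/11)*(-152))/(-39762) = 41575*(-1/47755) - 1520/11*(-1/39762) = -8315/9551 + 760/218691 = -1811156905/2088717741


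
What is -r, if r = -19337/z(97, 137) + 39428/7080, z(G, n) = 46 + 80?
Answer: 2748709/18585 ≈ 147.90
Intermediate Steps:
z(G, n) = 126
r = -2748709/18585 (r = -19337/126 + 39428/7080 = -19337*1/126 + 39428*(1/7080) = -19337/126 + 9857/1770 = -2748709/18585 ≈ -147.90)
-r = -1*(-2748709/18585) = 2748709/18585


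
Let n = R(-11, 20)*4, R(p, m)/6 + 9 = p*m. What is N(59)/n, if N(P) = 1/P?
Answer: -1/324264 ≈ -3.0839e-6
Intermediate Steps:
R(p, m) = -54 + 6*m*p (R(p, m) = -54 + 6*(p*m) = -54 + 6*(m*p) = -54 + 6*m*p)
n = -5496 (n = (-54 + 6*20*(-11))*4 = (-54 - 1320)*4 = -1374*4 = -5496)
N(59)/n = 1/(59*(-5496)) = (1/59)*(-1/5496) = -1/324264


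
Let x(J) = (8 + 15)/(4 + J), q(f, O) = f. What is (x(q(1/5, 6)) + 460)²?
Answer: 95550625/441 ≈ 2.1667e+5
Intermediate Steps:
x(J) = 23/(4 + J)
(x(q(1/5, 6)) + 460)² = (23/(4 + 1/5) + 460)² = (23/(4 + ⅕) + 460)² = (23/(21/5) + 460)² = (23*(5/21) + 460)² = (115/21 + 460)² = (9775/21)² = 95550625/441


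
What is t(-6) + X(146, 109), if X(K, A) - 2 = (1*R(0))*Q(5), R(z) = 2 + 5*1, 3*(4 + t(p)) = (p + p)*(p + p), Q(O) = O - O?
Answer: 46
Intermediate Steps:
Q(O) = 0
t(p) = -4 + 4*p**2/3 (t(p) = -4 + ((p + p)*(p + p))/3 = -4 + ((2*p)*(2*p))/3 = -4 + (4*p**2)/3 = -4 + 4*p**2/3)
R(z) = 7 (R(z) = 2 + 5 = 7)
X(K, A) = 2 (X(K, A) = 2 + (1*7)*0 = 2 + 7*0 = 2 + 0 = 2)
t(-6) + X(146, 109) = (-4 + (4/3)*(-6)**2) + 2 = (-4 + (4/3)*36) + 2 = (-4 + 48) + 2 = 44 + 2 = 46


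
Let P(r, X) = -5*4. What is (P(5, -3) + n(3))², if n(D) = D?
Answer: 289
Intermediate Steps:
P(r, X) = -20
(P(5, -3) + n(3))² = (-20 + 3)² = (-17)² = 289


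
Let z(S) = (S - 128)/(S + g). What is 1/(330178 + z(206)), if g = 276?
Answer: 241/79572937 ≈ 3.0287e-6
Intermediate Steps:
z(S) = (-128 + S)/(276 + S) (z(S) = (S - 128)/(S + 276) = (-128 + S)/(276 + S))
1/(330178 + z(206)) = 1/(330178 + (-128 + 206)/(276 + 206)) = 1/(330178 + 78/482) = 1/(330178 + (1/482)*78) = 1/(330178 + 39/241) = 1/(79572937/241) = 241/79572937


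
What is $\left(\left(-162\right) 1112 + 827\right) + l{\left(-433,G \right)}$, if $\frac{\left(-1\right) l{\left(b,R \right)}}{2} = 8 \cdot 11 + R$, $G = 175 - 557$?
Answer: $-178729$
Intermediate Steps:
$G = -382$
$l{\left(b,R \right)} = -176 - 2 R$ ($l{\left(b,R \right)} = - 2 \left(8 \cdot 11 + R\right) = - 2 \left(88 + R\right) = -176 - 2 R$)
$\left(\left(-162\right) 1112 + 827\right) + l{\left(-433,G \right)} = \left(\left(-162\right) 1112 + 827\right) - -588 = \left(-180144 + 827\right) + \left(-176 + 764\right) = -179317 + 588 = -178729$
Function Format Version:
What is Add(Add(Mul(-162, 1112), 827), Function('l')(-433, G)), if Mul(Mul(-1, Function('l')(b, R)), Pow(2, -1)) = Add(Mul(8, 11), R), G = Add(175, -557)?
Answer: -178729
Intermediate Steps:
G = -382
Function('l')(b, R) = Add(-176, Mul(-2, R)) (Function('l')(b, R) = Mul(-2, Add(Mul(8, 11), R)) = Mul(-2, Add(88, R)) = Add(-176, Mul(-2, R)))
Add(Add(Mul(-162, 1112), 827), Function('l')(-433, G)) = Add(Add(Mul(-162, 1112), 827), Add(-176, Mul(-2, -382))) = Add(Add(-180144, 827), Add(-176, 764)) = Add(-179317, 588) = -178729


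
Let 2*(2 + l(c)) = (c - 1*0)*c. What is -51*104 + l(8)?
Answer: -5274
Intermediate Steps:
l(c) = -2 + c²/2 (l(c) = -2 + ((c - 1*0)*c)/2 = -2 + ((c + 0)*c)/2 = -2 + (c*c)/2 = -2 + c²/2)
-51*104 + l(8) = -51*104 + (-2 + (½)*8²) = -5304 + (-2 + (½)*64) = -5304 + (-2 + 32) = -5304 + 30 = -5274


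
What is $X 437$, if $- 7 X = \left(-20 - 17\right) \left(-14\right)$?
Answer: $-32338$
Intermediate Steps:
$X = -74$ ($X = - \frac{\left(-20 - 17\right) \left(-14\right)}{7} = - \frac{\left(-37\right) \left(-14\right)}{7} = \left(- \frac{1}{7}\right) 518 = -74$)
$X 437 = \left(-74\right) 437 = -32338$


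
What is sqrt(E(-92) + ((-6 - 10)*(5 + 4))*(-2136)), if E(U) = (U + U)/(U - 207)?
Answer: 10*sqrt(519818)/13 ≈ 554.60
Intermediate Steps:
E(U) = 2*U/(-207 + U) (E(U) = (2*U)/(-207 + U) = 2*U/(-207 + U))
sqrt(E(-92) + ((-6 - 10)*(5 + 4))*(-2136)) = sqrt(2*(-92)/(-207 - 92) + ((-6 - 10)*(5 + 4))*(-2136)) = sqrt(2*(-92)/(-299) - 16*9*(-2136)) = sqrt(2*(-92)*(-1/299) - 144*(-2136)) = sqrt(8/13 + 307584) = sqrt(3998600/13) = 10*sqrt(519818)/13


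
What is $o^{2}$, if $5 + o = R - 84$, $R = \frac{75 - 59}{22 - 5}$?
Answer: $\frac{2241009}{289} \approx 7754.4$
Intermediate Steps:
$R = \frac{16}{17} \approx 0.94118$
$o = - \frac{1497}{17}$ ($o = -5 + \left(\frac{16}{17} - 84\right) = -5 - \frac{1412}{17} = - \frac{1497}{17} \approx -88.059$)
$o^{2} = \left(- \frac{1497}{17}\right)^{2} = \frac{2241009}{289}$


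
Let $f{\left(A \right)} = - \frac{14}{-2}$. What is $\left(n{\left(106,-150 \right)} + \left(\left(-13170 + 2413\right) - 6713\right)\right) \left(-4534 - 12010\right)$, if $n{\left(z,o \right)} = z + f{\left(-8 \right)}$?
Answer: $287154208$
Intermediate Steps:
$f{\left(A \right)} = 7$ ($f{\left(A \right)} = \left(-14\right) \left(- \frac{1}{2}\right) = 7$)
$n{\left(z,o \right)} = 7 + z$ ($n{\left(z,o \right)} = z + 7 = 7 + z$)
$\left(n{\left(106,-150 \right)} + \left(\left(-13170 + 2413\right) - 6713\right)\right) \left(-4534 - 12010\right) = \left(\left(7 + 106\right) + \left(\left(-13170 + 2413\right) - 6713\right)\right) \left(-4534 - 12010\right) = \left(113 - 17470\right) \left(-16544\right) = \left(-17357\right) \left(-16544\right) = 287154208$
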